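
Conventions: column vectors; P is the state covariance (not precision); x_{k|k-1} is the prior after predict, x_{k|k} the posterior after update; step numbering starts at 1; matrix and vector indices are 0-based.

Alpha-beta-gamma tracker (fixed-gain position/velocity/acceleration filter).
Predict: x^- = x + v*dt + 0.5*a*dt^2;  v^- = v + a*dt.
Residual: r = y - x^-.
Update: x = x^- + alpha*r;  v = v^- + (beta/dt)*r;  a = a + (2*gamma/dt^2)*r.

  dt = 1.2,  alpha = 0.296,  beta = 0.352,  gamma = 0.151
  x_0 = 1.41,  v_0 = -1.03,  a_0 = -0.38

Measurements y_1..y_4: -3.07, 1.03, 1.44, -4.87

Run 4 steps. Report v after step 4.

v_post = 1.1259

step 1: x_pred=-0.0996  r=-2.9704  x^+=-0.9788  v^+=-2.3573  a^+=-1.0030
step 2: x_pred=-4.5297  r=5.5597  x^+=-2.8841  v^+=-1.9300  a^+=0.1630
step 3: x_pred=-5.0827  r=6.5227  x^+=-3.1520  v^+=0.1790  a^+=1.5310
step 4: x_pred=-1.8349  r=-3.0351  x^+=-2.7333  v^+=1.1259  a^+=0.8945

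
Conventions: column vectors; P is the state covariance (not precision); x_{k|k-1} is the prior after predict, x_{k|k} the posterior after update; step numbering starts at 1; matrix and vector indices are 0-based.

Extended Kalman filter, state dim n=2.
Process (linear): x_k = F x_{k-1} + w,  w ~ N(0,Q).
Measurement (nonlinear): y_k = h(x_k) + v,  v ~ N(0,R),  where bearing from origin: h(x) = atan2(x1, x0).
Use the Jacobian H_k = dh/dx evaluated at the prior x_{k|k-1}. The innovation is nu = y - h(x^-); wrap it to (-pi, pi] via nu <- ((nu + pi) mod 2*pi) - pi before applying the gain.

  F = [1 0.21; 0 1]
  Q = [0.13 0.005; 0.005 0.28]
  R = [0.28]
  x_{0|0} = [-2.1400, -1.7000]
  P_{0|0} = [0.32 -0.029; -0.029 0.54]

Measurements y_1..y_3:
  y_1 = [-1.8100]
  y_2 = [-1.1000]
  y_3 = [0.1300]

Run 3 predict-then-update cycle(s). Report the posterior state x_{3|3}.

step 1: x^-=[-2.4970, -1.7000]  P^-=[0.4616 0.0894; 0.0894 0.8200]  H_jac=[0.1863 -0.2736]  S=[0.3483]  K=[0.1767; -0.5964]  nu=[0.7339]  x^+=[-2.3673, -2.1377]  P^+=[0.4508 0.1261; 0.1261 0.6961]
step 2: x^-=[-2.8163, -2.1377]  P^-=[0.6644 0.2773; 0.2773 0.9761]  H_jac=[0.1710 -0.2253]  S=[0.3276]  K=[0.1561; -0.5265]  nu=[1.3923]  x^+=[-2.5989, -2.8707]  P^+=[0.6564 0.3042; 0.3042 0.8853]
step 3: x^-=[-3.2017, -2.8707]  P^-=[0.9532 0.4951; 0.4951 1.1653]  H_jac=[0.1552 -0.1731]  S=[0.3113]  K=[0.2000; -0.4012]  nu=[2.5406]  x^+=[-2.6936, -3.8901]  P^+=[0.9408 0.5201; 0.5201 1.1152]

x_post = [-2.6936, -3.8901]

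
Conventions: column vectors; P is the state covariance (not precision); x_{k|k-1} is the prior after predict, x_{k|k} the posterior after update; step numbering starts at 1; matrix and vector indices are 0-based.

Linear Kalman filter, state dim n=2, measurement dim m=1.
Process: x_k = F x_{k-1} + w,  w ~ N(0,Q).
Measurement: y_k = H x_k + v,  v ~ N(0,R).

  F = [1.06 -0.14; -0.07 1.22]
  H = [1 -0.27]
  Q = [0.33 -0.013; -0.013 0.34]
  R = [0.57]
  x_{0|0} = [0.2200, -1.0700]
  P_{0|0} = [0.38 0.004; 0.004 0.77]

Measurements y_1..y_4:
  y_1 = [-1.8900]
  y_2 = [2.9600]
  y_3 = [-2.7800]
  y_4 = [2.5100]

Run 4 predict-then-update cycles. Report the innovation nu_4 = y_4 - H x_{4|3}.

step 1: x^-=[0.3830, -1.3208]  P^-=[0.7709 -0.1675; -0.1675 1.4872]  S=[1.5397]  K=[0.5300; -0.3696]  nu=[-2.6296]  x^+=[-1.0108, -0.3489]  P^+=[0.3383 0.1341; 0.1341 1.2769]
step 2: x^-=[-1.0225, -0.3550]  P^-=[0.6954 -0.0815; -0.0815 2.2193]  S=[1.4711]  K=[0.4876; -0.4627]  nu=[3.8867]  x^+=[0.8727, -2.1533]  P^+=[0.3456 0.2505; 0.2505 1.9044]
step 3: x^-=[1.2265, -2.6881]  P^-=[0.6813 -0.0376; -0.0376 3.1334]  S=[1.5000]  K=[0.4609; -0.5891]  nu=[-4.7323]  x^+=[-0.9548, 0.0995]  P^+=[0.3626 0.3697; 0.3697 2.6129]
step 4: x^-=[-1.0261, 0.1883]  P^-=[0.6789 -0.0044; -0.0044 4.1677]  S=[1.5551]  K=[0.4373; -0.7265]  nu=[3.5869]  x^+=[0.5425, -2.4175]  P^+=[0.3815 0.4896; 0.4896 3.3470]

innov = [3.5869]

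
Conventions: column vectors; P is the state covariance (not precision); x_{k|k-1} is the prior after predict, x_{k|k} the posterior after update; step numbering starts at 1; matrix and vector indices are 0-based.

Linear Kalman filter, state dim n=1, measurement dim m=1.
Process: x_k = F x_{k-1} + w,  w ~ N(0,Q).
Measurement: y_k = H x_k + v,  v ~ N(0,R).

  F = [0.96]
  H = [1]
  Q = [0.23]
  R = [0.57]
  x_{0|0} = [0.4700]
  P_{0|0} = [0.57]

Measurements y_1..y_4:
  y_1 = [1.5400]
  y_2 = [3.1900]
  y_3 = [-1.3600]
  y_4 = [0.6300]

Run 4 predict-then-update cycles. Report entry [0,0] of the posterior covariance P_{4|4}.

P_post[0,0] = 0.2579

step 1: x^-=[0.4512]  P^-=[0.7553]  S=[1.3253]  K=[0.5699]  nu=[1.0888]  x^+=[1.0717]  P^+=[0.3249]
step 2: x^-=[1.0289]  P^-=[0.5294]  S=[1.0994]  K=[0.4815]  nu=[2.1611]  x^+=[2.0695]  P^+=[0.2745]
step 3: x^-=[1.9867]  P^-=[0.4830]  S=[1.0530]  K=[0.4587]  nu=[-3.3467]  x^+=[0.4517]  P^+=[0.2614]
step 4: x^-=[0.4336]  P^-=[0.4709]  S=[1.0409]  K=[0.4524]  nu=[0.1964]  x^+=[0.5225]  P^+=[0.2579]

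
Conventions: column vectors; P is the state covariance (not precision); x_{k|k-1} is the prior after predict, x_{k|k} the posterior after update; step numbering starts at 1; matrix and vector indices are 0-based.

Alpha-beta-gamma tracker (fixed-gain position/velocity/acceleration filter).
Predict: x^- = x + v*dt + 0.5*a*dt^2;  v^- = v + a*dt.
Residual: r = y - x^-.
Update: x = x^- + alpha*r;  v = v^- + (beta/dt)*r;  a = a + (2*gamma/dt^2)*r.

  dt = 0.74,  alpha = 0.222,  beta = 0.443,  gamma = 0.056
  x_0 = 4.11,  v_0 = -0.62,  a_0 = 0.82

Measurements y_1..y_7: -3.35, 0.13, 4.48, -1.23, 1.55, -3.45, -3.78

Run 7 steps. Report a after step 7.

a_post = -1.0985

step 1: x_pred=3.8757  r=-7.2257  x^+=2.2716  v^+=-4.3389  a^+=-0.6579
step 2: x_pred=-1.1193  r=1.2493  x^+=-0.8419  v^+=-4.0778  a^+=-0.4024
step 3: x_pred=-3.9697  r=8.4497  x^+=-2.0939  v^+=0.6828  a^+=1.3258
step 4: x_pred=-1.2255  r=-0.0045  x^+=-1.2265  v^+=1.6613  a^+=1.3249
step 5: x_pred=0.3656  r=1.1844  x^+=0.6285  v^+=3.3508  a^+=1.5672
step 6: x_pred=3.5372  r=-6.9872  x^+=1.9861  v^+=0.3276  a^+=0.1381
step 7: x_pred=2.2663  r=-6.0463  x^+=0.9240  v^+=-3.1898  a^+=-1.0985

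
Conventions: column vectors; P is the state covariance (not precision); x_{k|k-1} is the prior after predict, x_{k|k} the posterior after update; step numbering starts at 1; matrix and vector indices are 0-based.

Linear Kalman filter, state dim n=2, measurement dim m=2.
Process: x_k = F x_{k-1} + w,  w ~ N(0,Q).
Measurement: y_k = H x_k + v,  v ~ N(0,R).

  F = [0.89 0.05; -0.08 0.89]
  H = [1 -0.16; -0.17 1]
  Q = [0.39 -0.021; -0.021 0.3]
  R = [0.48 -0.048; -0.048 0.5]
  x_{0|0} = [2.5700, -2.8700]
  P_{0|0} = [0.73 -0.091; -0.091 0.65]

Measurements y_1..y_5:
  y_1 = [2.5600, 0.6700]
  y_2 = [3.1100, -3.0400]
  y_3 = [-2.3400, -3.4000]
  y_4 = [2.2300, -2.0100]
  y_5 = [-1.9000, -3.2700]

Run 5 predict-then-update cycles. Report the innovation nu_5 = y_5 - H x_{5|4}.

innov = [-2.7950, -1.2639]

step 1: x^-=[2.1438, -2.7599]  P^-=[0.9618 -0.1158; -0.1158 0.8325]  S=[1.5001 -0.4636; -0.4636 1.3997]  K=[0.6593 0.0189; 0.0247 0.6170]  nu=[-0.0254, 3.7943]  x^+=[2.1986, -0.4193]  P^+=[0.3207 0.0323; 0.0323 0.3128]
step 2: x^-=[1.9358, -0.5490]  P^-=[0.6477 -0.0045; -0.0045 0.5452]  S=[1.1431 -0.2499; -0.2499 1.0655]  K=[0.5731 0.0269; 0.0335 0.5203]  nu=[1.0864, -2.1619]  x^+=[2.5002, -1.6374]  P^+=[0.2792 0.0334; 0.0334 0.2642]
step 3: x^-=[2.1433, -1.6573]  P^-=[0.6148 -0.0028; -0.0028 0.5063]  S=[1.1086 -0.2364; -0.2364 1.0250]  K=[0.5602 0.0245; 0.0314 0.5017]  nu=[-4.7485, -1.3783]  x^+=[-0.5503, -2.4977]  P^+=[0.2728 0.0317; 0.0317 0.2547]
step 4: x^-=[-0.6147, -2.1790]  P^-=[0.6095 -0.0041; -0.0041 0.4990]  S=[1.1036 -0.2356; -0.2356 1.0180]  K=[0.5579 0.0233; 0.0303 0.4979]  nu=[2.4960, 0.0645]  x^+=[0.7793, -2.0713]  P^+=[0.2716 0.0311; 0.0311 0.2528]
step 5: x^-=[0.5900, -1.9058]  P^-=[0.6086 -0.0046; -0.0046 0.4975]  S=[1.1028 -0.2358; -0.2358 1.0167]  K=[0.5574 0.0230; 0.0299 0.4971]  nu=[-2.7950, -1.2639]  x^+=[-0.9970, -2.6177]  P^+=[0.2714 0.0309; 0.0309 0.2523]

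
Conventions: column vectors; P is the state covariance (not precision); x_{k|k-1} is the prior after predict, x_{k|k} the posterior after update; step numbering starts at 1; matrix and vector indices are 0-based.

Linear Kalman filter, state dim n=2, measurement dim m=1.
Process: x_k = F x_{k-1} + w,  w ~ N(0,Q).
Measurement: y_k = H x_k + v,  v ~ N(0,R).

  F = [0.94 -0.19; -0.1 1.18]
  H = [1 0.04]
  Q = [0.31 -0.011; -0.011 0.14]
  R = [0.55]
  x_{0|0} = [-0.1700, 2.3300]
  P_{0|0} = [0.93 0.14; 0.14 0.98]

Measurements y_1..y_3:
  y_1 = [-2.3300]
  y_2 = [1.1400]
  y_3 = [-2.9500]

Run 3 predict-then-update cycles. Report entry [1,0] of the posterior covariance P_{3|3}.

P_post[1,0] = -0.4071

step 1: x^-=[-0.6025, 2.7664]  P^-=[1.1171 -0.1602; -0.1602 1.4808]  S=[1.6567]  K=[0.6704; -0.0609]  nu=[-1.8382]  x^+=[-1.8349, 2.8784]  P^+=[0.3724 -0.0925; -0.0925 1.4747]
step 2: x^-=[-2.2717, 3.5800]  P^-=[0.7254 -0.4810; -0.4810 2.2189]  S=[1.2404]  K=[0.5693; -0.3162]  nu=[3.2685]  x^+=[-0.4111, 2.5465]  P^+=[0.3234 -0.2577; -0.2577 2.0948]
step 3: x^-=[-0.8702, 3.0460]  P^-=[0.7634 -0.8018; -0.8018 3.1209]  S=[1.2543]  K=[0.5831; -0.5397]  nu=[-2.2016]  x^+=[-2.1540, 4.2342]  P^+=[0.3370 -0.4071; -0.4071 2.7555]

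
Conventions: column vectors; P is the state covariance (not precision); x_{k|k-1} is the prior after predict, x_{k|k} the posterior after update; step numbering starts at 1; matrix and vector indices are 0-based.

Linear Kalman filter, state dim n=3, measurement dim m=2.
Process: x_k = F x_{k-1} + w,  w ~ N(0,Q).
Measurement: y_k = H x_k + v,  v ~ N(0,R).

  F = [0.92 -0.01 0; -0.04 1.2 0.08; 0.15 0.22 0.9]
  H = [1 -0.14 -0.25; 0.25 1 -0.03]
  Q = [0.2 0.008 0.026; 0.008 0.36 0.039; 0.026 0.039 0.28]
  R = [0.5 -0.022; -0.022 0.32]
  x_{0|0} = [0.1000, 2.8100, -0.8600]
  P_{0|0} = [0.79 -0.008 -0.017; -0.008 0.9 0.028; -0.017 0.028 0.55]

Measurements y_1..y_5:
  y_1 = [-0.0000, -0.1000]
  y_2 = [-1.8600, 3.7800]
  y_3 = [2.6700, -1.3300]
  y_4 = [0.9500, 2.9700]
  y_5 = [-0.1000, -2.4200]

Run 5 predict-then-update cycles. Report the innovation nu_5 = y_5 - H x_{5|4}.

step 1: x^-=[0.0639, 3.2992, -0.1408]  P^-=[0.8689 -0.0420 0.1171; -0.0420 1.6670 0.3412; 0.1171 0.3412 0.7928]  S=[1.4282 -0.1674; -0.1674 1.9988]  K=[0.6080 0.1368; -0.1575 0.8104; -0.0706 0.1675]  nu=[0.3628, -3.4194]  x^+=[-0.1834, 0.4708, -0.7393]  P^+=[0.3313 -0.0480 0.1480; -0.0480 0.2760 0.0399; 0.1480 0.0399 0.7256]
step 2: x^-=[-0.1735, 0.5132, -0.5893]  P^-=[0.4813 -0.0496 0.1837; -0.0496 0.7739 0.1942; 0.1837 0.1942 0.9412]  S=[0.9910 -0.1156; -0.1156 1.0856]  K=[0.4591 0.1089; -0.1288 0.6824; -0.0575 0.1890]  nu=[-1.7620, 3.2925]  x^+=[-0.6238, 2.9869, 0.1344]  P^+=[0.2711 -0.0371 0.1968; -0.0371 0.2317 0.0395; 0.1968 0.0395 0.8966]
step 3: x^-=[-0.6037, 3.6200, 0.6845]  P^-=[0.4302 -0.0313 0.2180; -0.0313 0.7096 0.1953; 0.2180 0.1953 1.0899]  S=[0.9257 -0.1040; -0.1040 1.0269]  K=[0.4230 0.1107; -0.1191 0.6657; -0.0653 0.2048]  nu=[3.9516, -4.7785]  x^+=[0.5389, -0.0316, -0.5525]  P^+=[0.2617 -0.0324 0.2286; -0.0324 0.2250 0.0410; 0.2286 0.0410 1.0400]
step 4: x^-=[0.4961, -0.1037, -0.4234]  P^-=[0.4221 -0.0234 0.2440; -0.0234 0.7006 0.2057; 0.2440 0.2057 1.2150]  S=[0.9107 -0.1011; -0.1011 1.0204]  K=[0.4128 0.1143; -0.1162 0.6633; -0.0730 0.2184]  nu=[0.3335, 2.9370]  x^+=[0.9694, 1.8057, 0.1938]  P^+=[0.2631 -0.0307 0.2542; -0.0307 0.2238 0.0427; 0.2542 0.0427 1.1583]
step 5: x^-=[0.8737, 2.1435, 0.7171]  P^-=[0.4233 -0.0196 0.2658; -0.0196 0.6996 0.2154; 0.2658 0.2154 1.3185]  S=[0.9071 -0.1006; -0.1006 1.0205]  K=[0.4094 0.1171; -0.1154 0.6630; -0.0781 0.2297]  nu=[-0.4944, -4.7604]  x^+=[0.1140, -0.9556, -0.3378]  P^+=[0.2669 -0.0300 0.2759; -0.0300 0.2235 0.0439; 0.2759 0.0439 1.2555]

innov = [-0.4944, -4.7604]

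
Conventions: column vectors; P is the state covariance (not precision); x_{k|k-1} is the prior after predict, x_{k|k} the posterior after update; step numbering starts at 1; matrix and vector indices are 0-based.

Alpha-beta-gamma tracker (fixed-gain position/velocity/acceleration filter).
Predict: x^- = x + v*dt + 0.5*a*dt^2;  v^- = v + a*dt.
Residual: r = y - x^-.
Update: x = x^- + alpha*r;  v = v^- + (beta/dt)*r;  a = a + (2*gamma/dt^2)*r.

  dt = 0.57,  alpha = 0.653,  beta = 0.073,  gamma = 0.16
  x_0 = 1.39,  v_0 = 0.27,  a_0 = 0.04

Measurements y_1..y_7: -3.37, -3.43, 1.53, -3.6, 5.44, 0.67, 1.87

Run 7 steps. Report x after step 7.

x_post = 3.3792

step 1: x_pred=1.5504  r=-4.9204  x^+=-1.6626  v^+=-0.3374  a^+=-4.8062
step 2: x_pred=-2.6357  r=-0.7943  x^+=-3.1544  v^+=-3.1786  a^+=-5.5885
step 3: x_pred=-5.8740  r=7.4040  x^+=-1.0392  v^+=-5.4158  a^+=1.7038
step 4: x_pred=-3.8494  r=0.2494  x^+=-3.6866  v^+=-4.4127  a^+=1.9495
step 5: x_pred=-5.8851  r=11.3251  x^+=1.5102  v^+=-1.8511  a^+=13.1038
step 6: x_pred=2.5838  r=-1.9138  x^+=1.3341  v^+=5.3730  a^+=11.2189
step 7: x_pred=6.2192  r=-4.3492  x^+=3.3792  v^+=11.2108  a^+=6.9353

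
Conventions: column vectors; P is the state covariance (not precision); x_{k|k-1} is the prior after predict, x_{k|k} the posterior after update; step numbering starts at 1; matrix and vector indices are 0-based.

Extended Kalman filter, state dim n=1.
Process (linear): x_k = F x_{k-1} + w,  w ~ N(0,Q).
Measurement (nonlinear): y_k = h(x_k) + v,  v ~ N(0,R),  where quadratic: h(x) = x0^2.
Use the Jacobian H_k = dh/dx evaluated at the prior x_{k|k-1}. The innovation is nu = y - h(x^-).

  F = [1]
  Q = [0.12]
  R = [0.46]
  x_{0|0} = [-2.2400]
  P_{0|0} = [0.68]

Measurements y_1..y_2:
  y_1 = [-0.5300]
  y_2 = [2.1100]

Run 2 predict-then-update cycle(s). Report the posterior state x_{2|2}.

step 1: x^-=[-2.2400]  P^-=[0.8000]  H_jac=[-4.4800]  S=[16.5163]  K=[-0.2170]  nu=[-5.5476]  x^+=[-1.0362]  P^+=[0.0223]
step 2: x^-=[-1.0362]  P^-=[0.1423]  H_jac=[-2.0724]  S=[1.0711]  K=[-0.2753]  nu=[1.0363]  x^+=[-1.3215]  P^+=[0.0611]

x_post = [-1.3215]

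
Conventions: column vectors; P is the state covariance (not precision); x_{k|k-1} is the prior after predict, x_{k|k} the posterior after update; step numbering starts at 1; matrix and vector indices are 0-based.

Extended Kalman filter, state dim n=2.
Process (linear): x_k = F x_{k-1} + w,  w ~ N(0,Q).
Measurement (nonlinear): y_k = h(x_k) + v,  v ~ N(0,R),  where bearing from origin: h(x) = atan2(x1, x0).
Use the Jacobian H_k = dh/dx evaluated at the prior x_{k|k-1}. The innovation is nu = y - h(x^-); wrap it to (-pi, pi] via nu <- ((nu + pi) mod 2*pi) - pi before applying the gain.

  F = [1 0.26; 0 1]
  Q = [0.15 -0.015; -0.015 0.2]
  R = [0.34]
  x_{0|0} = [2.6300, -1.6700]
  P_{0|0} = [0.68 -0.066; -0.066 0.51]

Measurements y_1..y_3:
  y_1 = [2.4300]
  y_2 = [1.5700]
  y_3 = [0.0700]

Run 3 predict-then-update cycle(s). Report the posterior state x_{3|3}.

step 1: x^-=[2.1958, -1.6700]  P^-=[0.8302 0.0516; 0.0516 0.7100]  H_jac=[0.2194 0.2885]  S=[0.4456]  K=[0.4422; 0.4851]  nu=[3.0802]  x^+=[3.5579, -0.1757]  P^+=[0.7430 -0.0440; -0.0440 0.6051]
step 2: x^-=[3.5122, -0.1757]  P^-=[0.9110 0.0983; 0.0983 0.8051]  H_jac=[0.0142 0.2840]  S=[0.4059]  K=[0.1007; 0.5668]  nu=[1.6200]  x^+=[3.6753, 0.7424]  P^+=[0.9069 0.0752; 0.0752 0.6747]
step 3: x^-=[3.8684, 0.7424]  P^-=[1.1416 0.2356; 0.2356 0.8747]  H_jac=[-0.0479 0.2493]  S=[0.3914]  K=[0.0105; 0.5285]  nu=[-0.1196]  x^+=[3.8671, 0.6792]  P^+=[1.1416 0.2334; 0.2334 0.7654]

x_post = [3.8671, 0.6792]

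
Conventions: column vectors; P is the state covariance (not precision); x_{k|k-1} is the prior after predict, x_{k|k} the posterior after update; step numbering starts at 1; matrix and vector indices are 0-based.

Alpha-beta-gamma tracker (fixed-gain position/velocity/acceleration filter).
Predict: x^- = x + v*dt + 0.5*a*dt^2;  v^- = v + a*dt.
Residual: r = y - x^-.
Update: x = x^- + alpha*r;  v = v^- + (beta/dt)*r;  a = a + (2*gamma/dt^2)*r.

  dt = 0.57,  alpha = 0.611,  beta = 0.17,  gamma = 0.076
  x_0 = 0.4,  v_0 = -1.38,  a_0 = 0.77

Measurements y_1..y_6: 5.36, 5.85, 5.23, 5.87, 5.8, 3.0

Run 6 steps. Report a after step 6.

step 1: x_pred=-0.2615  r=5.6215  x^+=3.1732  v^+=0.7355  a^+=3.3999
step 2: x_pred=4.1448  r=1.7052  x^+=5.1867  v^+=3.1820  a^+=4.1977
step 3: x_pred=7.6823  r=-2.4523  x^+=6.1840  v^+=4.8433  a^+=3.0504
step 4: x_pred=9.4402  r=-3.5702  x^+=7.2588  v^+=5.5173  a^+=1.3801
step 5: x_pred=10.6279  r=-4.8279  x^+=7.6780  v^+=4.8641  a^+=-0.8785
step 6: x_pred=10.3078  r=-7.3078  x^+=5.8427  v^+=2.1838  a^+=-4.2974

a_post = -4.2974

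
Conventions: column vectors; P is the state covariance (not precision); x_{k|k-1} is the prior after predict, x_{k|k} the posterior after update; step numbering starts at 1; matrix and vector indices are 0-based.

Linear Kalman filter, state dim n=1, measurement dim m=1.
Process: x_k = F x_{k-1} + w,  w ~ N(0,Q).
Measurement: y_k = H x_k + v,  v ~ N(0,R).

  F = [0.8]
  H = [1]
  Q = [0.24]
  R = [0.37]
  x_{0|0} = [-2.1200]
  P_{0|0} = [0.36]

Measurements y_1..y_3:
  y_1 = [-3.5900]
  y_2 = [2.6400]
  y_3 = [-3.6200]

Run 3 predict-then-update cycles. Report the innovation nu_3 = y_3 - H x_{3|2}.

step 1: x^-=[-1.6960]  P^-=[0.4704]  S=[0.8404]  K=[0.5597]  nu=[-1.8940]  x^+=[-2.7561]  P^+=[0.2071]
step 2: x^-=[-2.2049]  P^-=[0.3725]  S=[0.7425]  K=[0.5017]  nu=[4.8449]  x^+=[0.2258]  P^+=[0.1856]
step 3: x^-=[0.1807]  P^-=[0.3588]  S=[0.7288]  K=[0.4923]  nu=[-3.8007]  x^+=[-1.6905]  P^+=[0.1822]

innov = [-3.8007]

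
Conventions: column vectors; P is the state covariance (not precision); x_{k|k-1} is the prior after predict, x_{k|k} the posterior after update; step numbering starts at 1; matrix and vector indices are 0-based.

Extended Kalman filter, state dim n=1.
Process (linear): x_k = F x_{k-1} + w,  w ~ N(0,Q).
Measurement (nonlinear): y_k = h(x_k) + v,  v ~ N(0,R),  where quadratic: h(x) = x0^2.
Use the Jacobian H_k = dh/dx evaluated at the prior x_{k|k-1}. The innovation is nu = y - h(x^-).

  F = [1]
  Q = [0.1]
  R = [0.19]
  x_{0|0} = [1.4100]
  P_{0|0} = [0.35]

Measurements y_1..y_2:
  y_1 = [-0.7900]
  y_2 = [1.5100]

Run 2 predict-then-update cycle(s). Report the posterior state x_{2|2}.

step 1: x^-=[1.4100]  P^-=[0.4500]  H_jac=[2.8200]  S=[3.7686]  K=[0.3367]  nu=[-2.7781]  x^+=[0.4745]  P^+=[0.0227]
step 2: x^-=[0.4745]  P^-=[0.1227]  H_jac=[0.9491]  S=[0.3005]  K=[0.3875]  nu=[1.2848]  x^+=[0.9724]  P^+=[0.0776]

x_post = [0.9724]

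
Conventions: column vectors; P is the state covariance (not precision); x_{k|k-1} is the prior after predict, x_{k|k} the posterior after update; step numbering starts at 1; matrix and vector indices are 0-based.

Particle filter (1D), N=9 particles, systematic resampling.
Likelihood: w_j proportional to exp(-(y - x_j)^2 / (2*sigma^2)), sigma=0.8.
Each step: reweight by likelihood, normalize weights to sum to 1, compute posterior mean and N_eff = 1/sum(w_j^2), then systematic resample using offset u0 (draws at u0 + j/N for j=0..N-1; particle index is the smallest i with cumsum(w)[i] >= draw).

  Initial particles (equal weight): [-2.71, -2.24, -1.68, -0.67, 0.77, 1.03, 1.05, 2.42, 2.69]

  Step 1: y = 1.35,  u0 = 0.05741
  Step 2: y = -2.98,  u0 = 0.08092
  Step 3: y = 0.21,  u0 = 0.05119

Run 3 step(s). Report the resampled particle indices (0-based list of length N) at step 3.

resampled_idx = [0, 1, 2, 3, 4, 5, 5, 7, 8]

step 1: w=[0.0000, 0.0000, 0.0002, 0.0124, 0.2315, 0.2780, 0.2807, 0.1231, 0.0740]  mean=1.2477  Neff=4.3394  idx=[4, 4, 5, 5, 5, 6, 6, 7, 8]
step 2: w=[0.3350, 0.3350, 0.0693, 0.0693, 0.0693, 0.0611, 0.0611, 0.0000, 0.0000]  mean=0.8582  Neff=4.0597  idx=[0, 0, 0, 1, 1, 1, 3, 4, 6]
step 3: w=[0.1213, 0.1213, 0.1213, 0.1213, 0.1213, 0.1213, 0.0916, 0.0916, 0.0893]  mean=0.8426  Neff=8.8522  idx=[0, 1, 2, 3, 4, 5, 5, 7, 8]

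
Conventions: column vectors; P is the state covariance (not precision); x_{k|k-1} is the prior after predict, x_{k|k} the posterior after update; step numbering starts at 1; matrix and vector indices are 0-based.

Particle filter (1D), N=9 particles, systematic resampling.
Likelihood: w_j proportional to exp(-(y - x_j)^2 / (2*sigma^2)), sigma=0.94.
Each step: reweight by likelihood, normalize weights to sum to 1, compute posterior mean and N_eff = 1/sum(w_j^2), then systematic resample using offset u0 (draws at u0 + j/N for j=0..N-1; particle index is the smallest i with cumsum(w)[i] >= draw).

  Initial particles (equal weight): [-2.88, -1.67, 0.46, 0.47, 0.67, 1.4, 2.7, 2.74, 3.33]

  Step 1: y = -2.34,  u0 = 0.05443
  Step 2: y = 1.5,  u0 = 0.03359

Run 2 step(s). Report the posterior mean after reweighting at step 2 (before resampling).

step 1: w=[0.5129, 0.4692, 0.0072, 0.0069, 0.0036, 0.0002, 0.0000, 0.0000, 0.0000]  mean=-2.2514  Neff=2.0690  idx=[0, 0, 0, 0, 0, 1, 1, 1, 1]
step 2: w=[0.0014, 0.0014, 0.0014, 0.0014, 0.0014, 0.2482, 0.2482, 0.2482, 0.2482]  mean=-1.6785  Neff=4.0569  idx=[5, 5, 6, 6, 6, 7, 7, 8, 8]

post_mean = -1.6785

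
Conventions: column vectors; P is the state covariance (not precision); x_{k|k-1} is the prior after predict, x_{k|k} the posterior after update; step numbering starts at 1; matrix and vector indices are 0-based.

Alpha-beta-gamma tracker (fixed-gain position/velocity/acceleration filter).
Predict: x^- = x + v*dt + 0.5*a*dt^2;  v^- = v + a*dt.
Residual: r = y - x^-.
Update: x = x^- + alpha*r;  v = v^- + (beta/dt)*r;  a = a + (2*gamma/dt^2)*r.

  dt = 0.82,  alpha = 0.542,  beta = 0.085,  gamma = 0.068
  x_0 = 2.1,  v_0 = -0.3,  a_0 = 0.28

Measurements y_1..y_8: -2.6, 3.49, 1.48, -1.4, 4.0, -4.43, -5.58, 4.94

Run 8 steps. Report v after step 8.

step 1: x_pred=1.9481  r=-4.5481  x^+=-0.5170  v^+=-0.5419  a^+=-0.6399
step 2: x_pred=-1.1764  r=4.6664  x^+=1.3528  v^+=-0.5829  a^+=0.3039
step 3: x_pred=0.9770  r=0.5030  x^+=1.2496  v^+=-0.2815  a^+=0.4057
step 4: x_pred=1.1552  r=-2.5552  x^+=-0.2297  v^+=-0.2137  a^+=-0.1112
step 5: x_pred=-0.4424  r=4.4424  x^+=1.9654  v^+=0.1556  a^+=0.7874
step 6: x_pred=2.3577  r=-6.7877  x^+=-1.3212  v^+=0.0976  a^+=-0.5855
step 7: x_pred=-1.4380  r=-4.1420  x^+=-3.6830  v^+=-0.8118  a^+=-1.4233
step 8: x_pred=-4.8272  r=9.7672  x^+=0.4666  v^+=-0.9665  a^+=0.5522

v_post = -0.9665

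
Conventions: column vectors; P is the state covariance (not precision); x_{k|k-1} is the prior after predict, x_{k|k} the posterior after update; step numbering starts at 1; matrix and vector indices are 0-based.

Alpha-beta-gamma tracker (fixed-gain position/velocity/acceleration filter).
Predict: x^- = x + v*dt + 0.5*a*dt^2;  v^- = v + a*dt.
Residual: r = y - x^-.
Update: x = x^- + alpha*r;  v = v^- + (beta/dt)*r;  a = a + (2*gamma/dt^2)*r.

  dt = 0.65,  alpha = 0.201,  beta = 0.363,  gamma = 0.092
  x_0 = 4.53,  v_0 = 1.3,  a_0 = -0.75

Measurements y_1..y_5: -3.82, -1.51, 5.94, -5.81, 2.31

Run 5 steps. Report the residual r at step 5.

resid = 10.9775

step 1: x_pred=5.2166  r=-9.0366  x^+=3.4002  v^+=-4.2341  a^+=-4.6854
step 2: x_pred=-0.3417  r=-1.1683  x^+=-0.5766  v^+=-7.9320  a^+=-5.1942
step 3: x_pred=-6.8297  r=12.7697  x^+=-4.2630  v^+=-4.1769  a^+=0.3670
step 4: x_pred=-6.9004  r=1.0904  x^+=-6.6813  v^+=-3.3294  a^+=0.8419
step 5: x_pred=-8.6675  r=10.9775  x^+=-6.4610  v^+=3.3483  a^+=5.6226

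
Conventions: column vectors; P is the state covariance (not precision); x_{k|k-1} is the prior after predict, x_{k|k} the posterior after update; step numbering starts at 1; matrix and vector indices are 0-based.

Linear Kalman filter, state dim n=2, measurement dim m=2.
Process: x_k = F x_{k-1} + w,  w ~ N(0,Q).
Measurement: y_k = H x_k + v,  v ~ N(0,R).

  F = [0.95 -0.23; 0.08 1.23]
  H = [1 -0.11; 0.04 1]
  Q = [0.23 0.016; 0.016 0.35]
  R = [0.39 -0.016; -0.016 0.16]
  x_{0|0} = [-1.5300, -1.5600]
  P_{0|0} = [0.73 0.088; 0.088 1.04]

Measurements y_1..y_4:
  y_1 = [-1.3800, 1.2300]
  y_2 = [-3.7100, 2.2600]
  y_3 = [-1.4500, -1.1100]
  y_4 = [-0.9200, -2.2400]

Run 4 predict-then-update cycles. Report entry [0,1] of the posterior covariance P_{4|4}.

P_post[0,1] = -0.0068

step 1: x^-=[-1.0947, -2.0412]  P^-=[0.9054 -0.1215; -0.1215 1.9454]  S=[1.3457 -0.3148; -0.3148 2.0971]  K=[0.6977 0.0640; -0.0341 0.9202]  nu=[-0.5098, 3.3150]  x^+=[-1.2381, 1.0267]  P^+=[0.2698 -0.0117; -0.0117 0.1482]
step 2: x^-=[-1.4123, 1.1638]  P^-=[0.4865 -0.0189; -0.0189 0.5737]  S=[0.8876 -0.0785; -0.0785 0.7330]  K=[0.5558 0.0603; -0.0235 0.7792]  nu=[-2.1696, 1.1527]  x^+=[-2.5487, 2.1129]  P^+=[0.2149 -0.0078; -0.0078 0.1254]
step 3: x^-=[-2.9072, 2.3950]  P^-=[0.4340 -0.0122; -0.0122 0.5395]  S=[0.8332 -0.0701; -0.0701 0.6992]  K=[0.5276 0.0603; -0.0211 0.7688]  nu=[1.7207, -3.3887]  x^+=[-2.2039, -0.2465]  P^+=[0.2040 -0.0070; -0.0070 0.1236]
step 4: x^-=[-2.0370, -0.4795]  P^-=[0.4237 -0.0115; -0.0115 0.5370]  S=[0.8227 -0.0695; -0.0695 0.6967]  K=[0.5216 0.0599; -0.0208 0.7680]  nu=[1.0642, -1.6791]  x^+=[-1.5825, -1.7911]  P^+=[0.2017 -0.0068; -0.0068 0.1235]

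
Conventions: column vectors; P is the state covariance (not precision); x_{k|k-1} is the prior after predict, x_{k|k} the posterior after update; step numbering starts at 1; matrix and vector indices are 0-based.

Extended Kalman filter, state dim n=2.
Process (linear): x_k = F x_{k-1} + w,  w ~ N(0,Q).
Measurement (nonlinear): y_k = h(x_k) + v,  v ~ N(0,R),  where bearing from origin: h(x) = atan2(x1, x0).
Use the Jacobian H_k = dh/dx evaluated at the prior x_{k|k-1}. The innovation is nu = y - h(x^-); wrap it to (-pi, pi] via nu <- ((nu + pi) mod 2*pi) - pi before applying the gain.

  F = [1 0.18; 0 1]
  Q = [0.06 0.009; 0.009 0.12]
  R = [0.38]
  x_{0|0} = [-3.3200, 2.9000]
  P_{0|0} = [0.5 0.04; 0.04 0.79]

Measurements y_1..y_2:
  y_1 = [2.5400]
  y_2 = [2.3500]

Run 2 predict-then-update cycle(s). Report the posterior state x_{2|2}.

x_post = [-2.3909, 2.7719]

step 1: x^-=[-2.7980, 2.9000]  P^-=[0.6000 0.1912; 0.1912 0.9100]  H_jac=[-0.1786 -0.1723]  S=[0.4379]  K=[-0.3199; -0.4360]  nu=[0.2017]  x^+=[-2.8625, 2.8121]  P^+=[0.5552 0.1301; 0.1301 0.8267]
step 2: x^-=[-2.3564, 2.8121]  P^-=[0.6888 0.2879; 0.2879 0.9467]  H_jac=[-0.2089 -0.1751]  S=[0.4601]  K=[-0.4223; -0.4909]  nu=[0.0817]  x^+=[-2.3909, 2.7719]  P^+=[0.6068 0.1925; 0.1925 0.8358]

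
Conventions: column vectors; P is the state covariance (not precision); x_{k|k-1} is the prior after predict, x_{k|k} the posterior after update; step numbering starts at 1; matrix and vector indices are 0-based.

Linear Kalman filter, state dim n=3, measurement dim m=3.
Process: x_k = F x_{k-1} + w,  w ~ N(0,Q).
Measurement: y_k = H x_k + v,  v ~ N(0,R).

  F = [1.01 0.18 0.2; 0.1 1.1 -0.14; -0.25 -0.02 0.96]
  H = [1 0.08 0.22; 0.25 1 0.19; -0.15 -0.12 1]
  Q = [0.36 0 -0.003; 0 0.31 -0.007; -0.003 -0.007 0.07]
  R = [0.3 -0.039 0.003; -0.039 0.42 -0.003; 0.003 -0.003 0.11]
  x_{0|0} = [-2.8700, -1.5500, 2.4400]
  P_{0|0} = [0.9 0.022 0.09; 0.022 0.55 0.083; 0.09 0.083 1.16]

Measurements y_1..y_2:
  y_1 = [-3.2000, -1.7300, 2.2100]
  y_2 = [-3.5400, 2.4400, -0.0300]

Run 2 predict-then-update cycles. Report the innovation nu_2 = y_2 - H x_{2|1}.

step 1: x^-=[-2.6897, -2.3336, 3.0909]  P^-=[1.3926 0.1974 0.0858; 0.1974 0.9840 -0.1039; 0.0858 -0.1039 1.1494]  S=[1.8203 0.6339 0.0889; 0.6339 1.5999 -0.0730; 0.0889 -0.0730 1.3112]  K=[0.7800 0.0347 -0.1629; -0.0833 0.6597 -0.1495; 0.1107 0.0810 0.8733]  nu=[-1.0036, 0.6888, -1.5644]  x^+=[-3.1938, -1.5617, 1.6694]  P^+=[0.2359 -0.0763 0.0106; -0.0763 0.2988 0.0057; 0.0106 0.0057 0.0984]
step 2: x^-=[-3.1729, -2.2710, 2.4323]  P^-=[0.5912 -0.0061 -0.0291; -0.0061 0.6570 -0.0041; -0.0291 -0.0041 0.1695]  S=[0.8897 0.1541 -0.0823; 0.1541 1.1126 -0.0812; -0.0823 -0.0812 0.3118]  K=[0.6346 0.0197 -0.2029; -0.0623 0.5878 -0.1265; 0.0538 0.0541 0.5876]  nu=[-0.7205, 5.0421, -3.2108]  x^+=[-2.8795, 1.1438, 0.7799]  P^+=[0.1940 -0.0645 0.0009; -0.0645 0.2646 0.0062; 0.0009 0.0062 0.0655]

innov = [-0.7205, 5.0421, -3.2108]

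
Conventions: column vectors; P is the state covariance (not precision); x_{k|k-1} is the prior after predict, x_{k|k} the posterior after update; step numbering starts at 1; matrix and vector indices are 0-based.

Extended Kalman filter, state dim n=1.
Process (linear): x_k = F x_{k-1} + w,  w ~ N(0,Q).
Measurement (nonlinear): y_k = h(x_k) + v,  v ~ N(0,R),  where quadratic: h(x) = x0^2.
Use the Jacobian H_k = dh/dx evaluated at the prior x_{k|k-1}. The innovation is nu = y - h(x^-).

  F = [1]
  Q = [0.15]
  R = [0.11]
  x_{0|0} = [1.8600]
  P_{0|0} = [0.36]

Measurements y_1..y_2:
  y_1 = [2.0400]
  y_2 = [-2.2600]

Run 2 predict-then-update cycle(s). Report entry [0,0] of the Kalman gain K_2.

K[0,0] = 0.3122

step 1: x^-=[1.8600]  P^-=[0.5100]  H_jac=[3.7200]  S=[7.1676]  K=[0.2647]  nu=[-1.4196]  x^+=[1.4842]  P^+=[0.0078]
step 2: x^-=[1.4842]  P^-=[0.1578]  H_jac=[2.9685]  S=[1.5008]  K=[0.3122]  nu=[-4.4630]  x^+=[0.0910]  P^+=[0.0116]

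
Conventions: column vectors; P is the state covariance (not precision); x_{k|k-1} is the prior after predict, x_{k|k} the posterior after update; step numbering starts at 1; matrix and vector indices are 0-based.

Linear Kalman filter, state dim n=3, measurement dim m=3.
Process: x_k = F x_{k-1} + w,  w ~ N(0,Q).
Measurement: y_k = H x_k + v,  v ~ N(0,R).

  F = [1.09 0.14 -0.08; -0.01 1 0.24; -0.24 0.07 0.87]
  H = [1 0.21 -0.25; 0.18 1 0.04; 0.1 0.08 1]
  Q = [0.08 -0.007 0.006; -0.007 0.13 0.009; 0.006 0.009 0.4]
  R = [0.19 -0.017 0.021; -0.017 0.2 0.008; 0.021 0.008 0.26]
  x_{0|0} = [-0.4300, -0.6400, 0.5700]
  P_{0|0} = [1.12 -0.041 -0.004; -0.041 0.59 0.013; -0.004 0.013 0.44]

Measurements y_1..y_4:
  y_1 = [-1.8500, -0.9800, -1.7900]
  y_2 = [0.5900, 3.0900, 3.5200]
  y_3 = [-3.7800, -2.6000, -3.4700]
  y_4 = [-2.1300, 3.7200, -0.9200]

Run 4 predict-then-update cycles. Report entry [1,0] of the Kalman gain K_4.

step 1: x^-=[-0.6039, -0.4989, 0.5543]  P^-=[1.4129 0.0087 -0.3159; 0.0087 0.7525 0.1665; -0.3159 0.1665 0.8051]  S=[1.8306 0.3576 -0.3019; 0.3576 1.0115 0.2358; -0.3019 0.2358 1.0476]  K=[0.8459 -0.0736 0.0942; -0.0800 0.7758 0.0196; -0.1543 0.0318 0.6994]  nu=[-1.0028, -0.3946, -2.2440]  x^+=[-1.6346, -0.7687, -0.8730]  P^+=[0.1842 -0.0626 0.0283; -0.0626 0.1679 0.0025; 0.0283 0.0025 0.1758]
step 2: x^-=[-1.8195, -0.9619, -0.4210]  P^-=[0.2791 -0.0497 -0.0278; -0.0497 0.3103 0.0733; -0.0278 0.0733 0.5351]  S=[0.5016 0.0239 -0.0979; 0.0239 0.5078 0.1220; -0.0979 0.1220 0.8053]  K=[0.5655 -0.0448 0.0707; -0.0299 0.5954 0.0218; -0.1673 0.0299 0.6435]  nu=[2.5063, 4.3963, 4.1999]  x^+=[-0.3022, 1.6726, 1.9937]  P^+=[0.1235 -0.0411 0.0208; -0.0411 0.1270 0.0038; 0.0208 0.0038 0.1616]
step 3: x^-=[-0.2547, 2.1541, 1.9241]  P^-=[0.2140 -0.0331 -0.0175; -0.0331 0.2689 0.0638; -0.0175 0.0638 0.5232]  S=[0.4367 0.0231 -0.0922; 0.0231 0.4696 0.1113; -0.0922 0.1113 0.7933]  K=[0.4992 -0.0296 0.0637; -0.0076 0.5600 0.0239; -0.1757 0.0309 0.6391]  nu=[-3.4966, -4.7852, -5.5410]  x^+=[-2.2119, -0.6318, -1.1506]  P^+=[0.1085 -0.0342 0.0187; -0.0342 0.1183 0.0045; 0.0187 0.0045 0.1605]
step 4: x^-=[-2.4074, -0.8858, -0.5144]  P^-=[0.1985 -0.0272 -0.0152; -0.0272 0.2603 0.0620; -0.0152 0.0620 0.5222]  S=[0.4223 0.0250 -0.0912; 0.0250 0.4625 0.1096; -0.0912 0.1096 0.7923]  K=[0.4802 -0.0235 0.0616; 0.0010 0.5516 0.0249; -0.1784 0.0317 0.6385]  nu=[0.3348, 5.0597, -0.0940]  x^+=[-2.3711, 1.9031, -0.4738]  P^+=[0.1041 -0.0318 0.0180; -0.0318 0.1160 0.0048; 0.0180 0.0048 0.1603]

K[1,0] = 0.0010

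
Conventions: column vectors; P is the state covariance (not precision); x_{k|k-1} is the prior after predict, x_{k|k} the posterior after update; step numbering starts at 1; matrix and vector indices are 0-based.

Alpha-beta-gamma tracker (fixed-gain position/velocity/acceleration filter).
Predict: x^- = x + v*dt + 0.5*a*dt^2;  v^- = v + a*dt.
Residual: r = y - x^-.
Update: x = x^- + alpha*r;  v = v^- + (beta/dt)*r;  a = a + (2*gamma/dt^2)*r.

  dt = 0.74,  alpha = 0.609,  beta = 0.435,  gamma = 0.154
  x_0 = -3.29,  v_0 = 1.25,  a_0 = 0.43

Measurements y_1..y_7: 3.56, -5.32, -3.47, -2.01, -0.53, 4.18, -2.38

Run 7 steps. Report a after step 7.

step 1: x_pred=-2.2473  r=5.8073  x^+=1.2894  v^+=4.9819  a^+=3.6963
step 2: x_pred=5.9880  r=-11.3080  x^+=-0.8986  v^+=1.0699  a^+=-2.6639
step 3: x_pred=-0.8362  r=-2.6338  x^+=-2.4402  v^+=-2.4496  a^+=-4.1453
step 4: x_pred=-5.3879  r=3.3779  x^+=-3.3308  v^+=-3.5315  a^+=-2.2454
step 5: x_pred=-6.5589  r=6.0289  x^+=-2.8873  v^+=-1.6491  a^+=1.1456
step 6: x_pred=-3.7940  r=7.9740  x^+=1.0622  v^+=3.8860  a^+=5.6306
step 7: x_pred=5.4795  r=-7.8595  x^+=0.6931  v^+=3.4325  a^+=1.2100

a_post = 1.2100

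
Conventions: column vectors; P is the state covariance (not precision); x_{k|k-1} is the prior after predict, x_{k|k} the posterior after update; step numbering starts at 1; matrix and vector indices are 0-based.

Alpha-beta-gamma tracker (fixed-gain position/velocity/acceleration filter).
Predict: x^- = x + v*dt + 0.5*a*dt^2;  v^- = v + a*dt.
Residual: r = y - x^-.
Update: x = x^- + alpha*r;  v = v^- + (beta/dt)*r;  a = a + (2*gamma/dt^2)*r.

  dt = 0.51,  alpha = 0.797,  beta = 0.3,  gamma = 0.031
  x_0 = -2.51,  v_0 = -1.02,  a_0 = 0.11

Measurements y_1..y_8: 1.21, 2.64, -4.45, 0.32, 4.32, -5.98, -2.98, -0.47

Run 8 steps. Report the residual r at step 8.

step 1: x_pred=-3.0159  r=4.2259  x^+=0.3521  v^+=1.5219  a^+=1.1173
step 2: x_pred=1.2736  r=1.3664  x^+=2.3626  v^+=2.8955  a^+=1.4430
step 3: x_pred=4.0270  r=-8.4770  x^+=-2.7292  v^+=-1.3550  a^+=-0.5776
step 4: x_pred=-3.4954  r=3.8154  x^+=-0.4545  v^+=0.5947  a^+=0.3318
step 5: x_pred=-0.1081  r=4.4281  x^+=3.4211  v^+=3.3687  a^+=1.3873
step 6: x_pred=5.3196  r=-11.2996  x^+=-3.6862  v^+=-2.5706  a^+=-1.3061
step 7: x_pred=-5.1670  r=2.1870  x^+=-3.4240  v^+=-1.9502  a^+=-0.7848
step 8: x_pred=-4.5206  r=4.0506  x^+=-1.2923  v^+=0.0323  a^+=0.1807

resid = 4.0506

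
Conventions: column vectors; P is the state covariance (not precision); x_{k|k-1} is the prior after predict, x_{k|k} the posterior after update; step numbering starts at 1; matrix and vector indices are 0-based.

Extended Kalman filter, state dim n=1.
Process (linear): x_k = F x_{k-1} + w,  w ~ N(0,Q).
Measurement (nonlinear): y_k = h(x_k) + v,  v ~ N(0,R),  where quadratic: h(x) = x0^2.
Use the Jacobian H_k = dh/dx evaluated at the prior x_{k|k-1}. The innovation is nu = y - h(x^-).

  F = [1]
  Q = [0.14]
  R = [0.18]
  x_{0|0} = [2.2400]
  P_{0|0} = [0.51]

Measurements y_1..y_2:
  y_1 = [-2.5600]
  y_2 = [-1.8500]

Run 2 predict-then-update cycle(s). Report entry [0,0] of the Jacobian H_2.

step 1: x^-=[2.2400]  P^-=[0.6500]  H_jac=[4.4800]  S=[13.2258]  K=[0.2202]  nu=[-7.5776]  x^+=[0.5716]  P^+=[0.0088]
step 2: x^-=[0.5716]  P^-=[0.1488]  H_jac=[1.1432]  S=[0.3745]  K=[0.4543]  nu=[-2.1767]  x^+=[-0.4174]  P^+=[0.0715]

H_jac[0,0] = 1.1432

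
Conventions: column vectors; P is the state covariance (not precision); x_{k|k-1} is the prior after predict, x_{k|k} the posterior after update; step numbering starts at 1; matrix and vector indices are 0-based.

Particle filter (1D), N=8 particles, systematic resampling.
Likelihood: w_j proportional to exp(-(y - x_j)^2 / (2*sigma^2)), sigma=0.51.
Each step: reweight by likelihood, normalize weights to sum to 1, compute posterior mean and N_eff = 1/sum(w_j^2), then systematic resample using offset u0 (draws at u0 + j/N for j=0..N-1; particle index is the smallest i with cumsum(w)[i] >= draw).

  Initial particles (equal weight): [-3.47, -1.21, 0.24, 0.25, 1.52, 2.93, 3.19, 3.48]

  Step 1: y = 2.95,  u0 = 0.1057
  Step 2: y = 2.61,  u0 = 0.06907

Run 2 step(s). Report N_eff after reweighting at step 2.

step 1: w=[0.0000, 0.0000, 0.0000, 0.0000, 0.0079, 0.4002, 0.3585, 0.2334]  mean=3.1405  Neff=2.9133  idx=[5, 5, 5, 6, 6, 6, 7, 7]
step 2: w=[0.1824, 0.1824, 0.1824, 0.1163, 0.1163, 0.1163, 0.0518, 0.0518]  mean=3.0778  Neff=6.8576  idx=[0, 1, 1, 2, 3, 4, 5, 6]

N_eff = 6.8576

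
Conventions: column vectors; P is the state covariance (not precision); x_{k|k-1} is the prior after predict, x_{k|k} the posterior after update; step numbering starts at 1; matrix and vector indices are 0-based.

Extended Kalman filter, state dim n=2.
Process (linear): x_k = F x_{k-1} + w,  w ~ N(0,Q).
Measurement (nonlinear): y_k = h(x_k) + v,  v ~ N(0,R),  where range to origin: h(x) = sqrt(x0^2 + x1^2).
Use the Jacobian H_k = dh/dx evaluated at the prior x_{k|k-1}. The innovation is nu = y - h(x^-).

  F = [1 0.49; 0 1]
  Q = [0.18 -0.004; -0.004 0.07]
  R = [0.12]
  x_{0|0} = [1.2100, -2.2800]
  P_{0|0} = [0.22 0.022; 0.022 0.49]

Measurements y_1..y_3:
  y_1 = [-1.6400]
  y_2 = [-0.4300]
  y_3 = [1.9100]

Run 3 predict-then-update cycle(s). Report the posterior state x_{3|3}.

step 1: x^-=[0.0928, -2.2800]  P^-=[0.5392 0.2581; 0.2581 0.5600]  H_jac=[0.0407 -0.9992]  S=[0.6590]  K=[-0.3581; -0.8332]  nu=[-3.9219]  x^+=[1.4971, 0.9875]  P^+=[0.4547 0.0615; 0.0615 0.1026]
step 2: x^-=[1.9810, 0.9875]  P^-=[0.7196 0.1078; 0.1078 0.1726]  H_jac=[0.8950 0.4461]  S=[0.8168]  K=[0.8474; 0.2123]  nu=[-2.6435]  x^+=[-0.2590, 0.4262]  P^+=[0.1332 -0.0392; -0.0392 0.1357]
step 3: x^-=[-0.0501, 0.4262]  P^-=[0.3073 0.0233; 0.0233 0.2057]  H_jac=[-0.1169 0.9931]  S=[0.3217]  K=[-0.0397; 0.6267]  nu=[1.4808]  x^+=[-0.1089, 1.3542]  P^+=[0.3068 0.0313; 0.0313 0.0794]

x_post = [-0.1089, 1.3542]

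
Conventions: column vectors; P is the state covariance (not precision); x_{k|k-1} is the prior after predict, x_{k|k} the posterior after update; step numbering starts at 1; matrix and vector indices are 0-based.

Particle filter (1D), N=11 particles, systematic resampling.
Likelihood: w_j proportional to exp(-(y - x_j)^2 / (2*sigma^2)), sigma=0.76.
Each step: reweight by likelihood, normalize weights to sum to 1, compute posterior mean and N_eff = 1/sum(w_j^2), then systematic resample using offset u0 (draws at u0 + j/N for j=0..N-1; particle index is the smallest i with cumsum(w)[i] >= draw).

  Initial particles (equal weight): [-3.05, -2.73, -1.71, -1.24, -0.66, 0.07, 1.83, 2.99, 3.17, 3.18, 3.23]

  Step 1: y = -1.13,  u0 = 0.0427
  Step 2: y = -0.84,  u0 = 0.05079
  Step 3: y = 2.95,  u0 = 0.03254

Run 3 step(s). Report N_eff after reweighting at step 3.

N_eff = 1.1391

step 1: w=[0.0137, 0.0363, 0.2490, 0.3297, 0.2752, 0.0958, 0.0002, 0.0000, 0.0000, 0.0000, 0.0000]  mean=-1.1503  Neff=3.8883  idx=[1, 2, 2, 3, 3, 3, 3, 4, 4, 4, 5]
step 2: w=[0.0057, 0.0651, 0.0651, 0.1092, 0.1092, 0.1092, 0.1092, 0.1220, 0.1220, 0.1220, 0.0613]  mean=-1.0173  Neff=9.5591  idx=[1, 3, 3, 4, 5, 6, 7, 7, 8, 9, 10]
step 3: w=[0.0000, 0.0003, 0.0003, 0.0003, 0.0003, 0.0003, 0.0155, 0.0155, 0.0155, 0.0155, 0.9364]  mean=0.0227  Neff=1.1391  idx=[7, 10, 10, 10, 10, 10, 10, 10, 10, 10, 10]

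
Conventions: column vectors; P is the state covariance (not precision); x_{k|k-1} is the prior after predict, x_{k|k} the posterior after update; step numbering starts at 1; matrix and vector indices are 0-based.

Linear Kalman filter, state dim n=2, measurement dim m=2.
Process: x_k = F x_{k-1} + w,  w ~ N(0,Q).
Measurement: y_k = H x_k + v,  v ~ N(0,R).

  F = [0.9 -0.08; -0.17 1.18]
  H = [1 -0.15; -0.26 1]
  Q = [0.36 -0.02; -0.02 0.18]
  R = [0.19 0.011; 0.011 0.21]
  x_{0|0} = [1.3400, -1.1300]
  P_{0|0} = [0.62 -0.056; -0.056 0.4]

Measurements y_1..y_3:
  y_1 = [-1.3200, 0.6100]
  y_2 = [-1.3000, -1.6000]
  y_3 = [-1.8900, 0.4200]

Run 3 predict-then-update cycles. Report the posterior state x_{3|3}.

x_post = [-1.7326, -0.3798]

step 1: x^-=[1.2964, -1.5612]  P^-=[0.8728 -0.2129; -0.2129 0.7773]  S=[1.1442 -0.5537; -0.5537 1.1570]  K=[0.7897 -0.0022; 0.0785 0.7572]  nu=[-2.8506, 2.5083]  x^+=[-0.9602, 0.1144]  P^+=[0.1574 0.0491; 0.0491 0.1727]
step 2: x^-=[-0.8733, 0.2982]  P^-=[0.4815 -0.0075; -0.0075 0.4052]  S=[0.6829 -0.1828; -0.1828 0.6517]  K=[0.7052 -0.0058; 0.0727 0.6452]  nu=[-0.3820, -2.1253]  x^+=[-1.1303, -1.1008]  P^+=[0.1404 0.0430; 0.0430 0.1475]
step 3: x^-=[-0.9292, -1.1068]  P^-=[0.4685 -0.0091; -0.0091 0.3721]  S=[0.6696 -0.1761; -0.1761 0.6186]  K=[0.6983 -0.0129; 0.0673 0.6246]  nu=[-1.1269, 1.2852]  x^+=[-1.7326, -0.3798]  P^+=[0.1387 0.0410; 0.0410 0.1426]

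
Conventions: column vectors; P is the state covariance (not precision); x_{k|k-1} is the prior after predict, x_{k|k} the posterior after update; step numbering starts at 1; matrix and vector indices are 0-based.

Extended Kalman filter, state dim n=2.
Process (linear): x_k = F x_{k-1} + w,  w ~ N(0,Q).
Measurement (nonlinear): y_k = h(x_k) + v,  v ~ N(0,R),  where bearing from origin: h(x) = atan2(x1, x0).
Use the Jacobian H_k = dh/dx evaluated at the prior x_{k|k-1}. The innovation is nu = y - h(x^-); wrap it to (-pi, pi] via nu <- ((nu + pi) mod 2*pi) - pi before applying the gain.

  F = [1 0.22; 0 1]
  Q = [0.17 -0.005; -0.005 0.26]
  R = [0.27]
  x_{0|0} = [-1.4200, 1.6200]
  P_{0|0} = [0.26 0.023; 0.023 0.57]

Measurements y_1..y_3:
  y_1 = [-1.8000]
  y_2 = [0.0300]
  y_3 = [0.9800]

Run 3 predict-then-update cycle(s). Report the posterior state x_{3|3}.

x_post = [-0.5279, 3.2613]

step 1: x^-=[-1.0636, 1.6200]  P^-=[0.4677 0.1434; 0.1434 0.8300]  H_jac=[-0.4314 -0.2832]  S=[0.4586]  K=[-0.5284; -0.6474]  nu=[2.3314]  x^+=[-2.2956, 0.1106]  P^+=[0.3396 -0.0135; -0.0135 0.6378]
step 2: x^-=[-2.2713, 0.1106]  P^-=[0.5346 0.1218; 0.1218 0.8978]  H_jac=[-0.0214 -0.4392]  S=[0.4457]  K=[-0.1457; -0.8905]  nu=[-3.0629]  x^+=[-1.8250, 2.8383]  P^+=[0.5251 0.0640; 0.0640 0.5443]
step 3: x^-=[-1.2006, 2.8383]  P^-=[0.7496 0.1787; 0.1787 0.8043]  H_jac=[-0.2989 -0.1264]  S=[0.3633]  K=[-0.6788; -0.4269]  nu=[-0.9910]  x^+=[-0.5279, 3.2613]  P^+=[0.5822 0.0734; 0.0734 0.7381]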